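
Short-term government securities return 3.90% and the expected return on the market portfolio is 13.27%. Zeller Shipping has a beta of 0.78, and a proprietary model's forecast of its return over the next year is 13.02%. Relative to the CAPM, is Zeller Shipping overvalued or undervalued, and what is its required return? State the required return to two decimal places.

MRP = 13.27% − 3.90% = 9.37%
Required return = R_f + β·MRP = 3.90% + 0.78 × 9.37% = 11.21%
Forecast 13.02% > required 11.21% → the stock plots above the SML → undervalued.

Undervalued; required return 11.21%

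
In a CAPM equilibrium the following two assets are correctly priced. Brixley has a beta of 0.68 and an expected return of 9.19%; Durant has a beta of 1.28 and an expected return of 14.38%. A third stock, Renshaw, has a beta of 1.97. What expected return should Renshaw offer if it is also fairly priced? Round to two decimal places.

MRP (SML slope) = (14.38% − 9.19%) / (1.28 − 0.68) = 5.19% / 0.60 = 8.6500%
R_f (intercept) = 9.19% − 0.68 × 8.6500% = 3.3080%
E(R_Renshaw) = R_f + β × MRP = 3.3080% + 1.97 × 8.6500% = 20.35%

20.35%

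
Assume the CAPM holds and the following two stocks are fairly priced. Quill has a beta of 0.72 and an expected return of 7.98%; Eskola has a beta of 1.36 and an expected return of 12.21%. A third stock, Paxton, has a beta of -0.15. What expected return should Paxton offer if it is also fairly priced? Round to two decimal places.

2.23%

MRP (SML slope) = (12.21% − 7.98%) / (1.36 − 0.72) = 4.23% / 0.64 = 6.6094%
R_f (intercept) = 7.98% − 0.72 × 6.6094% = 3.2212%
E(R_Paxton) = R_f + β × MRP = 3.2212% + -0.15 × 6.6094% = 2.23%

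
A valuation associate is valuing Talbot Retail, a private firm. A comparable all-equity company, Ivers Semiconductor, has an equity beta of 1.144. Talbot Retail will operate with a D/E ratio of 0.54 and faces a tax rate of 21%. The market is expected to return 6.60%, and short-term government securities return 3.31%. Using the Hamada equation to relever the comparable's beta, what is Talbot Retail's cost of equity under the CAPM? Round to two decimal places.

8.68%

β_L = β_U × [1 + (1 − t)(D/E)] = 1.144 × [1 + (1 − 0.21) × 0.54]
    = 1.144 × [1 + 0.79 × 0.54] = 1.144 × 1.4266 = 1.6320
MRP = 6.60% − 3.31% = 3.29%
E(R) = R_f + β_L × MRP = 3.31% + 1.6320 × 3.29% = 8.68%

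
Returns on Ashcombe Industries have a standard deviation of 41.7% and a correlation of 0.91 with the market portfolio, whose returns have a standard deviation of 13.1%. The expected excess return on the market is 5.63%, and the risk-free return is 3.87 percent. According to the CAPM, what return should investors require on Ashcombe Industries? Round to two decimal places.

β = ρ × σ_i / σ_m = 0.91 × 41.7% / 13.1% = 2.8967
E(R) = 3.87% + 2.8967 × 5.63% = 20.18%

20.18%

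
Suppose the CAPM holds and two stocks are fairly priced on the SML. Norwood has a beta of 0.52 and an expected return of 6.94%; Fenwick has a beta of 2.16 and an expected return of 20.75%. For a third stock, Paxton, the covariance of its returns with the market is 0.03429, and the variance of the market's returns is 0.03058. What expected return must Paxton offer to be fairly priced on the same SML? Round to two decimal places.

MRP = (20.75% − 6.94%) / (2.16 − 0.52) = 8.4207%
R_f = 6.94% − 0.52 × 8.4207% = 2.5612%
β_Paxton = Cov / Var(R_m) = 0.03429 / 0.03058 = 1.1213
E(R_Paxton) = R_f + β × MRP = 2.5612% + 1.1213 × 8.4207% = 12.00%

12.00%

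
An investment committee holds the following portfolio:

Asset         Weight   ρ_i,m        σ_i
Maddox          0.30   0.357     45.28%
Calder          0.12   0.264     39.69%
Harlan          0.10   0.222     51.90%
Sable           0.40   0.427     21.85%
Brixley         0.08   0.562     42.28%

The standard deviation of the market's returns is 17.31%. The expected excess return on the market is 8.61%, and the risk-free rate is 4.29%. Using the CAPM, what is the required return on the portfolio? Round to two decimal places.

10.70%

β_Maddox = 0.357 × 45.28% / 17.31% = 0.9339
β_Calder = 0.264 × 39.69% / 17.31% = 0.6053
β_Harlan = 0.222 × 51.90% / 17.31% = 0.6656
β_Sable = 0.427 × 21.85% / 17.31% = 0.5390
β_Brixley = 0.562 × 42.28% / 17.31% = 1.3727
β_P = Σ w_i β_i = 0.30×0.9339 + 0.12×0.6053 + 0.10×0.6656 + 0.40×0.5390 + 0.08×1.3727 = 0.7448
E(R_P) = R_f + β_P × MRP = 4.29% + 0.7448 × 8.61% = 10.70%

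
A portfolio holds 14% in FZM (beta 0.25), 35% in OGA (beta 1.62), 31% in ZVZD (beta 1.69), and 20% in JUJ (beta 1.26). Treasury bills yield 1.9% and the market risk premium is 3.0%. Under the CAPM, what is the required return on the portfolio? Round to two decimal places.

6.03%

β_P = Σ w_i β_i = 0.14×0.25 + 0.35×1.62 + 0.31×1.69 + 0.20×1.26 = 1.3779
E(R_P) = R_f + β_P × MRP = 1.9% + 1.3779 × 3.0% = 6.03%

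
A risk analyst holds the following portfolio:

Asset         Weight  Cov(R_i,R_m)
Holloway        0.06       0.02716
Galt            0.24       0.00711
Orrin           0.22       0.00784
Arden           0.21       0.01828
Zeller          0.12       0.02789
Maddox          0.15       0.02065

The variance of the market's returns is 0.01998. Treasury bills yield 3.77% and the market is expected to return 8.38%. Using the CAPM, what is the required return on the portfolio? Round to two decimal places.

β_Holloway = 0.02716 / 0.01998 = 1.3594
β_Galt = 0.00711 / 0.01998 = 0.3559
β_Orrin = 0.00784 / 0.01998 = 0.3924
β_Arden = 0.01828 / 0.01998 = 0.9149
β_Zeller = 0.02789 / 0.01998 = 1.3959
β_Maddox = 0.02065 / 0.01998 = 1.0335
β_P = Σ w_i β_i = 0.06×1.3594 + 0.24×0.3559 + 0.22×0.3924 + 0.21×0.9149 + 0.12×1.3959 + 0.15×1.0335 = 0.7680
MRP = 8.38% − 3.77% = 4.61%
E(R_P) = R_f + β_P × MRP = 3.77% + 0.7680 × 4.61% = 7.31%

7.31%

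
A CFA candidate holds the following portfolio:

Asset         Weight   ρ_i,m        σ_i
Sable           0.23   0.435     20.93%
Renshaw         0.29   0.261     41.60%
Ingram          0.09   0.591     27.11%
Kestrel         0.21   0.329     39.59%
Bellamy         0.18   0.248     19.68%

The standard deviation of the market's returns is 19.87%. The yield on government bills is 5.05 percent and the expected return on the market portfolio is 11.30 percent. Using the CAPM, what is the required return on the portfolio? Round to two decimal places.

8.29%

β_Sable = 0.435 × 20.93% / 19.87% = 0.4582
β_Renshaw = 0.261 × 41.60% / 19.87% = 0.5464
β_Ingram = 0.591 × 27.11% / 19.87% = 0.8063
β_Kestrel = 0.329 × 39.59% / 19.87% = 0.6555
β_Bellamy = 0.248 × 19.68% / 19.87% = 0.2456
β_P = Σ w_i β_i = 0.23×0.4582 + 0.29×0.5464 + 0.09×0.8063 + 0.21×0.6555 + 0.18×0.2456 = 0.5183
MRP = 11.30% − 5.05% = 6.25%
E(R_P) = R_f + β_P × MRP = 5.05% + 0.5183 × 6.25% = 8.29%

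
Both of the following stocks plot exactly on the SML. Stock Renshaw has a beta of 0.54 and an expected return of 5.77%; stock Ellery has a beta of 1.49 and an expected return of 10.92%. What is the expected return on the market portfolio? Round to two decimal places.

Both satisfy E(R) = R_f + β·MRP, so the slope of the SML is
MRP = (10.92% − 5.77%) / (1.49 − 0.54) = 5.15% / 0.95 = 5.4211%
R_f = E(R_Renshaw) − β_Renshaw·MRP = 5.77% − 0.54 × 5.4211% = 2.8426%
E(R_m) = R_f + MRP = 2.8426% + 5.4211% = 8.26%

8.26%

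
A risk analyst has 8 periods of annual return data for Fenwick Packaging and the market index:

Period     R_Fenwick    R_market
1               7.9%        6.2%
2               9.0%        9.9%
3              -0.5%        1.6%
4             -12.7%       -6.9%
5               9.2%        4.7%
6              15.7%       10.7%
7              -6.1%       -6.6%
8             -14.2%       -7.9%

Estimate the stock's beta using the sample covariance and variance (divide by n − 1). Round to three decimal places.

1.399

Mean R_i = (7.9 + 9.0 − 0.5 − 12.7 + 9.2 + 15.7 − 6.1 − 14.2) / 8 = 1.0375%
Mean R_m = (6.2 + 9.9 + 1.6 − 6.9 + 4.7 + 10.7 − 6.6 − 7.9) / 8 = 1.4625%
Σ(R_i − R̄_i)(R_m − R̄_m) = 576.4413  ⇒  Cov = 576.4413 / 7 = 82.3488
Σ(R_m − R̄_m)² = 412.0588  ⇒  Var(R_m) = 412.0588 / 7 = 58.8655
β = Cov / Var(R_m) = 82.3488 / 58.8655 = 1.3989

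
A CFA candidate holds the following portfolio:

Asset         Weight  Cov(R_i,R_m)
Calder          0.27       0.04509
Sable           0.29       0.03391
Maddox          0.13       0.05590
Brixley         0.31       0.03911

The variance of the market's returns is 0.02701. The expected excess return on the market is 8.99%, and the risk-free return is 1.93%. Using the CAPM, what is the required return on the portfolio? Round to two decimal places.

15.71%

β_Calder = 0.04509 / 0.02701 = 1.6694
β_Sable = 0.03391 / 0.02701 = 1.2555
β_Maddox = 0.05590 / 0.02701 = 2.0696
β_Brixley = 0.03911 / 0.02701 = 1.4480
β_P = Σ w_i β_i = 0.27×1.6694 + 0.29×1.2555 + 0.13×2.0696 + 0.31×1.4480 = 1.5328
E(R_P) = R_f + β_P × MRP = 1.93% + 1.5328 × 8.99% = 15.71%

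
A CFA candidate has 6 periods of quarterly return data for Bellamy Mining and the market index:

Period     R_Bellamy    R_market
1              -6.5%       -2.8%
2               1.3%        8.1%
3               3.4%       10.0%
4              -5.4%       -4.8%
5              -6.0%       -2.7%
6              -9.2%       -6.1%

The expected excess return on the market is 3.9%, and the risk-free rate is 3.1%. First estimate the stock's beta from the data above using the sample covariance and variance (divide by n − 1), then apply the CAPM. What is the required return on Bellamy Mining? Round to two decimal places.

Mean R_i = (-6.5 + 1.3 + 3.4 − 5.4 − 6.0 − 9.2) / 6 = -3.7333%
Mean R_m = (-2.8 + 8.1 + 10.0 − 4.8 − 2.7 − 6.1) / 6 = 0.2833%
Σ(R_i − R̄_i)(R_m − R̄_m) = 167.3167  ⇒  Cov = 167.3167 / 5 = 33.4633
Σ(R_m − R̄_m)² = 240.5083  ⇒  Var(R_m) = 240.5083 / 5 = 48.1017
β = Cov / Var(R_m) = 33.4633 / 48.1017 = 0.6957
E(R) = R_f + β × MRP = 3.1% + 0.6957 × 3.9% = 5.81%

5.81%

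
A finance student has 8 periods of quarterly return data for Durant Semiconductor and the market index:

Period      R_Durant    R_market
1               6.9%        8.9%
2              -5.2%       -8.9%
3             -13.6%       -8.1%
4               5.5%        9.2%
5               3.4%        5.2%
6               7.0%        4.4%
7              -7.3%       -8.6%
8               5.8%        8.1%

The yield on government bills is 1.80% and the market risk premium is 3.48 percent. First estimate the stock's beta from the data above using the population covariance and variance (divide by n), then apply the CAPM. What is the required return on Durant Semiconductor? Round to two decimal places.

Mean R_i = (6.9 − 5.2 − 13.6 + 5.5 + 3.4 + 7.0 − 7.3 + 5.8) / 8 = 0.3125%
Mean R_m = (8.9 − 8.9 − 8.1 + 9.2 + 5.2 + 4.4 − 8.6 + 8.1) / 8 = 1.2750%
Σ(R_i − R̄_i)(R_m − R̄_m) = 423.5025  ⇒  Cov = 423.5025 / 8 = 52.9378
Σ(R_m − R̄_m)² = 481.6350  ⇒  Var(R_m) = 481.6350 / 8 = 60.2044
β = Cov / Var(R_m) = 52.9378 / 60.2044 = 0.8793
E(R) = R_f + β × MRP = 1.80% + 0.8793 × 3.48% = 4.86%

4.86%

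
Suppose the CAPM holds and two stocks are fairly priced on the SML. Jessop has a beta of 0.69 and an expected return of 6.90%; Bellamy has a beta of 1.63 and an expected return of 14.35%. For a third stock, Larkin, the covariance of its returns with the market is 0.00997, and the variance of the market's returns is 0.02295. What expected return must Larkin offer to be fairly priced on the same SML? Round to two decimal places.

4.87%

MRP = (14.35% − 6.90%) / (1.63 − 0.69) = 7.9255%
R_f = 6.90% − 0.69 × 7.9255% = 1.4314%
β_Larkin = Cov / Var(R_m) = 0.00997 / 0.02295 = 0.4344
E(R_Larkin) = R_f + β × MRP = 1.4314% + 0.4344 × 7.9255% = 4.87%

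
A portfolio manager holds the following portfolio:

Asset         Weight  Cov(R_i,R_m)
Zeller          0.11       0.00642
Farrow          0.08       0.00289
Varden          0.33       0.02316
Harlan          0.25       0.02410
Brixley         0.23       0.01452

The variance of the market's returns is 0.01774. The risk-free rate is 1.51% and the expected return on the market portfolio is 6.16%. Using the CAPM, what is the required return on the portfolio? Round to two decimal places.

6.21%

β_Zeller = 0.00642 / 0.01774 = 0.3619
β_Farrow = 0.00289 / 0.01774 = 0.1629
β_Varden = 0.02316 / 0.01774 = 1.3055
β_Harlan = 0.02410 / 0.01774 = 1.3585
β_Brixley = 0.01452 / 0.01774 = 0.8185
β_P = Σ w_i β_i = 0.11×0.3619 + 0.08×0.1629 + 0.33×1.3055 + 0.25×1.3585 + 0.23×0.8185 = 1.0115
MRP = 6.16% − 1.51% = 4.65%
E(R_P) = R_f + β_P × MRP = 1.51% + 1.0115 × 4.65% = 6.21%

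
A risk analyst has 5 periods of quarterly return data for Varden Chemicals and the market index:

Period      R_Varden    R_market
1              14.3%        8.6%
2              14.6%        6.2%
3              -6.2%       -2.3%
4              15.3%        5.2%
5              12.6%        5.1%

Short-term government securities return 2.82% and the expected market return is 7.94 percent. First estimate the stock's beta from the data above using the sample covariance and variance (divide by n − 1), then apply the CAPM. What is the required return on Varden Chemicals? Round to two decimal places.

13.62%

Mean R_i = (14.3 + 14.6 − 6.2 + 15.3 + 12.6) / 5 = 10.1200%
Mean R_m = (8.6 + 6.2 − 2.3 + 5.2 + 5.1) / 5 = 4.5600%
Σ(R_i − R̄_i)(R_m − R̄_m) = 140.8440  ⇒  Cov = 140.8440 / 4 = 35.2110
Σ(R_m − R̄_m)² = 66.7720  ⇒  Var(R_m) = 66.7720 / 4 = 16.6930
β = Cov / Var(R_m) = 35.2110 / 16.6930 = 2.1093
MRP = 7.94% − 2.82% = 5.12%
E(R) = R_f + β × MRP = 2.82% + 2.1093 × 5.12% = 13.62%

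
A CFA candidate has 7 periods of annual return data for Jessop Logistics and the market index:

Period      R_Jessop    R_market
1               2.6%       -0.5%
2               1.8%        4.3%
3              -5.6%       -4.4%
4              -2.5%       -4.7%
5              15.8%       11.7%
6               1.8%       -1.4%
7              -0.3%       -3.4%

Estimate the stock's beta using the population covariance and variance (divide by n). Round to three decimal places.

Mean R_i = (2.6 + 1.8 − 5.6 − 2.5 + 15.8 + 1.8 − 0.3) / 7 = 1.9429%
Mean R_m = (-0.5 + 4.3 − 4.4 − 4.7 + 11.7 − 1.4 − 3.4) / 7 = 0.2286%
Σ(R_i − R̄_i)(R_m − R̄_m) = 223.0814  ⇒  Cov = 223.0814 / 7 = 31.8688
Σ(R_m − R̄_m)² = 210.2343  ⇒  Var(R_m) = 210.2343 / 7 = 30.0335
β = Cov / Var(R_m) = 31.8688 / 30.0335 = 1.0611

1.061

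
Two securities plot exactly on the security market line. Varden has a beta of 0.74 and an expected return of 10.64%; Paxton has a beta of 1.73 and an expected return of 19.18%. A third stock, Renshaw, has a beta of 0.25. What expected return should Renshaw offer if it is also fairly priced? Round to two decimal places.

6.41%

MRP (SML slope) = (19.18% − 10.64%) / (1.73 − 0.74) = 8.54% / 0.99 = 8.6263%
R_f (intercept) = 10.64% − 0.74 × 8.6263% = 4.2565%
E(R_Renshaw) = R_f + β × MRP = 4.2565% + 0.25 × 8.6263% = 6.41%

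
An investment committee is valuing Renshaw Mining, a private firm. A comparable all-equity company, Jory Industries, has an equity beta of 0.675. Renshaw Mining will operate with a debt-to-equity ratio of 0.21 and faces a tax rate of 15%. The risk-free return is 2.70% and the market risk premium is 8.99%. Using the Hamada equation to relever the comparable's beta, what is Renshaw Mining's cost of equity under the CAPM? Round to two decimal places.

9.85%

β_L = β_U × [1 + (1 − t)(D/E)] = 0.675 × [1 + (1 − 0.15) × 0.21]
    = 0.675 × [1 + 0.85 × 0.21] = 0.675 × 1.1785 = 0.7955
E(R) = R_f + β_L × MRP = 2.70% + 0.7955 × 8.99% = 9.85%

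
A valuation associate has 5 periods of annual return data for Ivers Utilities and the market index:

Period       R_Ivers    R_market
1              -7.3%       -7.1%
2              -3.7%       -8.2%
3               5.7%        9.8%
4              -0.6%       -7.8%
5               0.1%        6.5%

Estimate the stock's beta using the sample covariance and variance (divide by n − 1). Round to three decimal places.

Mean R_i = (-7.3 − 3.7 + 5.7 − 0.6 + 0.1) / 5 = -1.1600%
Mean R_m = (-7.1 − 8.2 + 9.8 − 7.8 + 6.5) / 5 = -1.3600%
Σ(R_i − R̄_i)(R_m − R̄_m) = 135.4720  ⇒  Cov = 135.4720 / 4 = 33.8680
Σ(R_m − R̄_m)² = 307.5320  ⇒  Var(R_m) = 307.5320 / 4 = 76.8830
β = Cov / Var(R_m) = 33.8680 / 76.8830 = 0.4405

0.441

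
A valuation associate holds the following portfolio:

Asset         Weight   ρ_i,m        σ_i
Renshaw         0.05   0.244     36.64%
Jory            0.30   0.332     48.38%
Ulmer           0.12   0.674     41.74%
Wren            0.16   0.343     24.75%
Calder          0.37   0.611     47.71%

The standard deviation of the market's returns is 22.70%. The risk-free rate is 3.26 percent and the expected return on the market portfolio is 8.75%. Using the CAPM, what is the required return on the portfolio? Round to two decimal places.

8.29%

β_Renshaw = 0.244 × 36.64% / 22.70% = 0.3938
β_Jory = 0.332 × 48.38% / 22.70% = 0.7076
β_Ulmer = 0.674 × 41.74% / 22.70% = 1.2393
β_Wren = 0.343 × 24.75% / 22.70% = 0.3740
β_Calder = 0.611 × 47.71% / 22.70% = 1.2842
β_P = Σ w_i β_i = 0.05×0.3938 + 0.30×0.7076 + 0.12×1.2393 + 0.16×0.3740 + 0.37×1.2842 = 0.9157
MRP = 8.75% − 3.26% = 5.49%
E(R_P) = R_f + β_P × MRP = 3.26% + 0.9157 × 5.49% = 8.29%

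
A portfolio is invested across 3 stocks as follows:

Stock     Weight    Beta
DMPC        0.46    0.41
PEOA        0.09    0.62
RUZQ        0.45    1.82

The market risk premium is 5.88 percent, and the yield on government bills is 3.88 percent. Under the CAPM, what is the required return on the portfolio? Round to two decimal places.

β_P = Σ w_i β_i = 0.46×0.41 + 0.09×0.62 + 0.45×1.82 = 1.0634
E(R_P) = R_f + β_P × MRP = 3.88% + 1.0634 × 5.88% = 10.13%

10.13%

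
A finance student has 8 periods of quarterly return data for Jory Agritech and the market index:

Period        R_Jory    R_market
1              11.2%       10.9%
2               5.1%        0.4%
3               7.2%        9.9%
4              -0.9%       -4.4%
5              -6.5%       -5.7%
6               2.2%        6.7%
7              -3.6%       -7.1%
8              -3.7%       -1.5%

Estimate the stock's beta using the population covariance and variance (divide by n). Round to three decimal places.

Mean R_i = (11.2 + 5.1 + 7.2 − 0.9 − 6.5 + 2.2 − 3.6 − 3.7) / 8 = 1.3750%
Mean R_m = (10.9 + 0.4 + 9.9 − 4.4 − 5.7 + 6.7 − 7.1 − 1.5) / 8 = 1.1500%
Σ(R_i − R̄_i)(R_m − R̄_m) = 269.6100  ⇒  Cov = 269.6100 / 8 = 33.7013
Σ(R_m − R̄_m)² = 355.8000  ⇒  Var(R_m) = 355.8000 / 8 = 44.4750
β = Cov / Var(R_m) = 33.7013 / 44.4750 = 0.7578

0.758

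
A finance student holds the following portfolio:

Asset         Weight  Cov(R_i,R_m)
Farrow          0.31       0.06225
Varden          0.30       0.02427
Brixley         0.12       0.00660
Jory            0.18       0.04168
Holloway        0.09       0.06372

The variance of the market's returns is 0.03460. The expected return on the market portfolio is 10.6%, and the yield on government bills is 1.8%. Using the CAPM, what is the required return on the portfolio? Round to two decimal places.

β_Farrow = 0.06225 / 0.03460 = 1.7991
β_Varden = 0.02427 / 0.03460 = 0.7014
β_Brixley = 0.00660 / 0.03460 = 0.1908
β_Jory = 0.04168 / 0.03460 = 1.2046
β_Holloway = 0.06372 / 0.03460 = 1.8416
β_P = Σ w_i β_i = 0.31×1.7991 + 0.30×0.7014 + 0.12×0.1908 + 0.18×1.2046 + 0.09×1.8416 = 1.1736
MRP = 10.6% − 1.8% = 8.80%
E(R_P) = R_f + β_P × MRP = 1.8% + 1.1736 × 8.8% = 12.13%

12.13%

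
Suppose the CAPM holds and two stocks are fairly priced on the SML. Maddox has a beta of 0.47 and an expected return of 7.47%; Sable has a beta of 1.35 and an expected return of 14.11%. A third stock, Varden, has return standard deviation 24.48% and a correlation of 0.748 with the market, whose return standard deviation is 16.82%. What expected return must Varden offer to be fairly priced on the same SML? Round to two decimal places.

MRP = (14.11% − 7.47%) / (1.35 − 0.47) = 7.5455%
R_f = 7.47% − 0.47 × 7.5455% = 3.9236%
β_Varden = ρ·σ_i/σ_m = 0.748 × 24.48 / 16.82 = 1.0886
E(R_Varden) = R_f + β × MRP = 3.9236% + 1.0886 × 7.5455% = 12.14%

12.14%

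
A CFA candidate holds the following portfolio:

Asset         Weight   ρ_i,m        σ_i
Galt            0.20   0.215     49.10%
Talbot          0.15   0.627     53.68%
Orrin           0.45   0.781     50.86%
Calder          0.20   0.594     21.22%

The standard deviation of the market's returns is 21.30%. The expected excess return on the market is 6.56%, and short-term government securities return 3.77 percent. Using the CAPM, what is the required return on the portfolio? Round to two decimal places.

β_Galt = 0.215 × 49.10% / 21.30% = 0.4956
β_Talbot = 0.627 × 53.68% / 21.30% = 1.5802
β_Orrin = 0.781 × 50.86% / 21.30% = 1.8649
β_Calder = 0.594 × 21.22% / 21.30% = 0.5918
β_P = Σ w_i β_i = 0.20×0.4956 + 0.15×1.5802 + 0.45×1.8649 + 0.20×0.5918 = 1.2937
E(R_P) = R_f + β_P × MRP = 3.77% + 1.2937 × 6.56% = 12.26%

12.26%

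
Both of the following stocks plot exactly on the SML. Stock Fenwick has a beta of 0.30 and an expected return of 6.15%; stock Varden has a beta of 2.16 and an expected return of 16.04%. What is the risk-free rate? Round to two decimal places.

Both satisfy E(R) = R_f + β·MRP, so the slope of the SML is
MRP = (16.04% − 6.15%) / (2.16 − 0.30) = 9.89% / 1.86 = 5.3172%
R_f = E(R_Fenwick) − β_Fenwick·MRP = 6.15% − 0.30 × 5.3172% = 4.5548%

4.55%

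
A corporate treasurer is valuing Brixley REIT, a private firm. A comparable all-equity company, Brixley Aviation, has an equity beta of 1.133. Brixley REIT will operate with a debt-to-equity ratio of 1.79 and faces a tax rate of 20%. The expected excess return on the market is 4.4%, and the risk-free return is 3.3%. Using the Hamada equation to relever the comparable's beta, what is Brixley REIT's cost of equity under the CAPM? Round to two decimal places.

β_L = β_U × [1 + (1 − t)(D/E)] = 1.133 × [1 + (1 − 0.20) × 1.79]
    = 1.133 × [1 + 0.80 × 1.79] = 1.133 × 2.4320 = 2.7555
E(R) = R_f + β_L × MRP = 3.3% + 2.7555 × 4.4% = 15.42%

15.42%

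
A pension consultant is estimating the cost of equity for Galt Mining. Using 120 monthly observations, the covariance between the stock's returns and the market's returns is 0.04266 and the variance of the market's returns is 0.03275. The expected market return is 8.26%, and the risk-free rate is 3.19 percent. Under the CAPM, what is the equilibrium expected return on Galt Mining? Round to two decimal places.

β = Cov(R_i, R_m) / Var(R_m) = 0.04266 / 0.03275 = 1.3026
MRP = 8.26% − 3.19% = 5.07%
E(R) = R_f + β × MRP = 3.19% + 1.3026 × 5.07% = 9.79%

9.79%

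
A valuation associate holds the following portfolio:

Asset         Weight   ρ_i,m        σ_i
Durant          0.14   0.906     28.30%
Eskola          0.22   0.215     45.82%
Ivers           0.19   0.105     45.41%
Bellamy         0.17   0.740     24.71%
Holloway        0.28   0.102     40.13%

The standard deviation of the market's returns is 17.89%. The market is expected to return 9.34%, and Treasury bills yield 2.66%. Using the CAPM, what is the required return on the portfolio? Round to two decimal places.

6.74%

β_Durant = 0.906 × 28.30% / 17.89% = 1.4332
β_Eskola = 0.215 × 45.82% / 17.89% = 0.5507
β_Ivers = 0.105 × 45.41% / 17.89% = 0.2665
β_Bellamy = 0.740 × 24.71% / 17.89% = 1.0221
β_Holloway = 0.102 × 40.13% / 17.89% = 0.2288
β_P = Σ w_i β_i = 0.14×1.4332 + 0.22×0.5507 + 0.19×0.2665 + 0.17×1.0221 + 0.28×0.2288 = 0.6103
MRP = 9.34% − 2.66% = 6.68%
E(R_P) = R_f + β_P × MRP = 2.66% + 0.6103 × 6.68% = 6.74%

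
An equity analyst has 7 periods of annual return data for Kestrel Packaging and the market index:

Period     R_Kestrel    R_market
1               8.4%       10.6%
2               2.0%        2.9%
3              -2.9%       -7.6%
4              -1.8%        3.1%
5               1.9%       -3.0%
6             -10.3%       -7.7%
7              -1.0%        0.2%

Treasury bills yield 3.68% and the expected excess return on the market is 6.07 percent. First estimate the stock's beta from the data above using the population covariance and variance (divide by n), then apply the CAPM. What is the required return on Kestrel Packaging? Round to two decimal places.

Mean R_i = (8.4 + 2.0 − 2.9 − 1.8 + 1.9 − 10.3 − 1.0) / 7 = -0.5286%
Mean R_m = (10.6 + 2.9 − 7.6 + 3.1 − 3.0 − 7.7 + 0.2) / 7 = -0.2143%
Σ(R_i − R̄_i)(R_m − R̄_m) = 183.9171  ⇒  Cov = 183.9171 / 7 = 26.2739
Σ(R_m − R̄_m)² = 256.1486  ⇒  Var(R_m) = 256.1486 / 7 = 36.5927
β = Cov / Var(R_m) = 26.2739 / 36.5927 = 0.7180
E(R) = R_f + β × MRP = 3.68% + 0.7180 × 6.07% = 8.04%

8.04%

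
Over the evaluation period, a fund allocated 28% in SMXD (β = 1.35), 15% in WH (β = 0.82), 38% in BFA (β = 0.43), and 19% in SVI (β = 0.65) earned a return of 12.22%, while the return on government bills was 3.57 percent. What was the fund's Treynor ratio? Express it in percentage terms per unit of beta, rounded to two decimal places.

10.98%

β_P = 0.28×1.35 + 0.15×0.82 + 0.38×0.43 + 0.19×0.65 = 0.7879
Treynor = (R_P − R_f) / β_P = (12.22% − 3.57%) / 0.7879 = 8.65% / 0.7879 = 10.98%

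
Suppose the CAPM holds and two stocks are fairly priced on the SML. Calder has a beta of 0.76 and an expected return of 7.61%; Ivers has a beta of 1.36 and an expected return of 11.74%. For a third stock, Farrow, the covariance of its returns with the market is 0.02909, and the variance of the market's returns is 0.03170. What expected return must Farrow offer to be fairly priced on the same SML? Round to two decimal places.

8.70%

MRP = (11.74% − 7.61%) / (1.36 − 0.76) = 6.8833%
R_f = 7.61% − 0.76 × 6.8833% = 2.3787%
β_Farrow = Cov / Var(R_m) = 0.02909 / 0.03170 = 0.9177
E(R_Farrow) = R_f + β × MRP = 2.3787% + 0.9177 × 6.8833% = 8.70%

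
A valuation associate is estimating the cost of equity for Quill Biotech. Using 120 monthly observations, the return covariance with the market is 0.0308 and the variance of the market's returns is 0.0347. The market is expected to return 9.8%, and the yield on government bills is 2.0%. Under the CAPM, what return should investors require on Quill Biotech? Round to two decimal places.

8.92%

β = Cov(R_i, R_m) / Var(R_m) = 0.0308 / 0.0347 = 0.8876
MRP = 9.8% − 2.0% = 7.80%
E(R) = R_f + β × MRP = 2.0% + 0.8876 × 7.8% = 8.92%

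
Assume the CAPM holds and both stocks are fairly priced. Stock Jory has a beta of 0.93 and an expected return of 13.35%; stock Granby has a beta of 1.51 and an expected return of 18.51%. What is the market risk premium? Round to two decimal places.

Both satisfy E(R) = R_f + β·MRP, so the slope of the SML is
MRP = (18.51% − 13.35%) / (1.51 − 0.93) = 5.16% / 0.58 = 8.8966%

8.90%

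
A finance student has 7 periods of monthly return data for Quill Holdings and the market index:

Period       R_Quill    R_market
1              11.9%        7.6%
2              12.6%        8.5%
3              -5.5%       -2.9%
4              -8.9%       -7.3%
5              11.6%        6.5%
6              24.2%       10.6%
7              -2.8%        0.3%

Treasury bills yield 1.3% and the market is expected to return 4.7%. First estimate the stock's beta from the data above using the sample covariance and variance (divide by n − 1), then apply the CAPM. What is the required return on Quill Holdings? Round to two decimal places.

7.19%

Mean R_i = (11.9 + 12.6 − 5.5 − 8.9 + 11.6 + 24.2 − 2.8) / 7 = 6.1571%
Mean R_m = (7.6 + 8.5 − 2.9 − 7.3 + 6.5 + 10.6 + 0.3) / 7 = 3.3286%
Σ(R_i − R̄_i)(R_m − R̄_m) = 466.0786  ⇒  Cov = 466.0786 / 6 = 77.6798
Σ(R_m − R̄_m)² = 268.8543  ⇒  Var(R_m) = 268.8543 / 6 = 44.8091
β = Cov / Var(R_m) = 77.6798 / 44.8091 = 1.7336
MRP = 4.7% − 1.3% = 3.40%
E(R) = R_f + β × MRP = 1.3% + 1.7336 × 3.4% = 7.19%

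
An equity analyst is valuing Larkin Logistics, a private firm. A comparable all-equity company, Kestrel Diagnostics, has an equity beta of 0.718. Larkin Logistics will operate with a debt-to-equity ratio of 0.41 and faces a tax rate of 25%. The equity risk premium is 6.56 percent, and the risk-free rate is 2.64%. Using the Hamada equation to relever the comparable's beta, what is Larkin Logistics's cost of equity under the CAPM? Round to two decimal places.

8.80%

β_L = β_U × [1 + (1 − t)(D/E)] = 0.718 × [1 + (1 − 0.25) × 0.41]
    = 0.718 × [1 + 0.75 × 0.41] = 0.718 × 1.3075 = 0.9388
E(R) = R_f + β_L × MRP = 2.64% + 0.9388 × 6.56% = 8.80%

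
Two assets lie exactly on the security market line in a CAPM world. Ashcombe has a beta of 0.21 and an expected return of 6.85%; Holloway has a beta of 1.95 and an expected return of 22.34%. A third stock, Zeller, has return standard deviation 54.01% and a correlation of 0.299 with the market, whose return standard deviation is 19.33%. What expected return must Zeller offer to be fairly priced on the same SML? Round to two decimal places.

MRP = (22.34% − 6.85%) / (1.95 − 0.21) = 8.9023%
R_f = 6.85% − 0.21 × 8.9023% = 4.9805%
β_Zeller = ρ·σ_i/σ_m = 0.299 × 54.01 / 19.33 = 0.8354
E(R_Zeller) = R_f + β × MRP = 4.9805% + 0.8354 × 8.9023% = 12.42%

12.42%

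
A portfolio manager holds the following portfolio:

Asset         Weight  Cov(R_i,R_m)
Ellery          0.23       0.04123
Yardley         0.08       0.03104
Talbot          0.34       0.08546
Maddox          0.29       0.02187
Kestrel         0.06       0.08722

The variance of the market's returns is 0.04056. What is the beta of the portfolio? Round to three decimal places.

β_Ellery = 0.04123 / 0.04056 = 1.0165
β_Yardley = 0.03104 / 0.04056 = 0.7653
β_Talbot = 0.08546 / 0.04056 = 2.1070
β_Maddox = 0.02187 / 0.04056 = 0.5392
β_Kestrel = 0.08722 / 0.04056 = 2.1504
β_P = Σ w_i β_i = 0.23×1.0165 + 0.08×0.7653 + 0.34×2.1070 + 0.29×0.5392 + 0.06×2.1504 = 1.2968

1.297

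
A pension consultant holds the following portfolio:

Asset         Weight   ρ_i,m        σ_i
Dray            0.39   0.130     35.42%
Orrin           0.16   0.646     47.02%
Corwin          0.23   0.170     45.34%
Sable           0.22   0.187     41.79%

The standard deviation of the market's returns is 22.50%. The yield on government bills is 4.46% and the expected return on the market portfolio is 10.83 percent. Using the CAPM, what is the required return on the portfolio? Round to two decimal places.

β_Dray = 0.130 × 35.42% / 22.50% = 0.2046
β_Orrin = 0.646 × 47.02% / 22.50% = 1.3500
β_Corwin = 0.170 × 45.34% / 22.50% = 0.3426
β_Sable = 0.187 × 41.79% / 22.50% = 0.3473
β_P = Σ w_i β_i = 0.39×0.2046 + 0.16×1.3500 + 0.23×0.3426 + 0.22×0.3473 = 0.4510
MRP = 10.83% − 4.46% = 6.37%
E(R_P) = R_f + β_P × MRP = 4.46% + 0.4510 × 6.37% = 7.33%

7.33%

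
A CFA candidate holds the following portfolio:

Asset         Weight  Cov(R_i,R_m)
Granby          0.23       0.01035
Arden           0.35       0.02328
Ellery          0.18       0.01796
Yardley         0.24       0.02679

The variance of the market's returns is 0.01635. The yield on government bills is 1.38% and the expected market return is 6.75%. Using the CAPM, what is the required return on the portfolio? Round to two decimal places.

8.01%

β_Granby = 0.01035 / 0.01635 = 0.6330
β_Arden = 0.02328 / 0.01635 = 1.4239
β_Ellery = 0.01796 / 0.01635 = 1.0985
β_Yardley = 0.02679 / 0.01635 = 1.6385
β_P = Σ w_i β_i = 0.23×0.6330 + 0.35×1.4239 + 0.18×1.0985 + 0.24×1.6385 = 1.2349
MRP = 6.75% − 1.38% = 5.37%
E(R_P) = R_f + β_P × MRP = 1.38% + 1.2349 × 5.37% = 8.01%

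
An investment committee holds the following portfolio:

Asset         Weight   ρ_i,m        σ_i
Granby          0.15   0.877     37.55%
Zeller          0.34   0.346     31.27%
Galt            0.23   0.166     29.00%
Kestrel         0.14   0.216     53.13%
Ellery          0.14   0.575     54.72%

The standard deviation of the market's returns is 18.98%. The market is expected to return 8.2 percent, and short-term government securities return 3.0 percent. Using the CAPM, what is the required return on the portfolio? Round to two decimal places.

7.31%

β_Granby = 0.877 × 37.55% / 18.98% = 1.7351
β_Zeller = 0.346 × 31.27% / 18.98% = 0.5700
β_Galt = 0.166 × 29.00% / 18.98% = 0.2536
β_Kestrel = 0.216 × 53.13% / 18.98% = 0.6046
β_Ellery = 0.575 × 54.72% / 18.98% = 1.6577
β_P = Σ w_i β_i = 0.15×1.7351 + 0.34×0.5700 + 0.23×0.2536 + 0.14×0.6046 + 0.14×1.6577 = 0.8291
MRP = 8.2% − 3.0% = 5.20%
E(R_P) = R_f + β_P × MRP = 3.0% + 0.8291 × 5.2% = 7.31%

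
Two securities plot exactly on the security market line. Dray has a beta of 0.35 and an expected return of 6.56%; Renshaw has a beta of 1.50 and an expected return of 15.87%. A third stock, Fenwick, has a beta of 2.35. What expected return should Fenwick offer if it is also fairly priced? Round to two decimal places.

22.75%

MRP (SML slope) = (15.87% − 6.56%) / (1.50 − 0.35) = 9.31% / 1.15 = 8.0957%
R_f (intercept) = 6.56% − 0.35 × 8.0957% = 3.7265%
E(R_Fenwick) = R_f + β × MRP = 3.7265% + 2.35 × 8.0957% = 22.75%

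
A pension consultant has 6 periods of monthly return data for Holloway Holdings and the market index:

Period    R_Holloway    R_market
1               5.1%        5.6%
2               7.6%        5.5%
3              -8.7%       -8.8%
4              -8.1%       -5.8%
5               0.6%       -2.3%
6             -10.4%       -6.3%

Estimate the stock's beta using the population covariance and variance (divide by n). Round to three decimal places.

Mean R_i = (5.1 + 7.6 − 8.7 − 8.1 + 0.6 − 10.4) / 6 = -2.3167%
Mean R_m = (5.6 + 5.5 − 8.8 − 5.8 − 2.3 − 6.3) / 6 = -2.0167%
Σ(R_i − R̄_i)(R_m − R̄_m) = 230.0083  ⇒  Cov = 230.0083 / 6 = 38.3347
Σ(R_m − R̄_m)² = 193.2683  ⇒  Var(R_m) = 193.2683 / 6 = 32.2114
β = Cov / Var(R_m) = 38.3347 / 32.2114 = 1.1901

1.190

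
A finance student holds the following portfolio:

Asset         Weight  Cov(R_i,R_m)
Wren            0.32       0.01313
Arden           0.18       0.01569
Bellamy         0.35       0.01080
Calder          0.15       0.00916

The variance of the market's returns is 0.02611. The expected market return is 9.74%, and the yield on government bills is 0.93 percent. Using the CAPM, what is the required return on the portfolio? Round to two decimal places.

5.04%

β_Wren = 0.01313 / 0.02611 = 0.5029
β_Arden = 0.01569 / 0.02611 = 0.6009
β_Bellamy = 0.01080 / 0.02611 = 0.4136
β_Calder = 0.00916 / 0.02611 = 0.3508
β_P = Σ w_i β_i = 0.32×0.5029 + 0.18×0.6009 + 0.35×0.4136 + 0.15×0.3508 = 0.4665
MRP = 9.74% − 0.93% = 8.81%
E(R_P) = R_f + β_P × MRP = 0.93% + 0.4665 × 8.81% = 5.04%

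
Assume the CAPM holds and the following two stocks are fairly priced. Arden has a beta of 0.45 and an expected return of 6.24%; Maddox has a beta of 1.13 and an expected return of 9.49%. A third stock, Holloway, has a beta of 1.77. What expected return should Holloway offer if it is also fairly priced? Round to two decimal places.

MRP (SML slope) = (9.49% − 6.24%) / (1.13 − 0.45) = 3.25% / 0.68 = 4.7794%
R_f (intercept) = 6.24% − 0.45 × 4.7794% = 4.0893%
E(R_Holloway) = R_f + β × MRP = 4.0893% + 1.77 × 4.7794% = 12.55%

12.55%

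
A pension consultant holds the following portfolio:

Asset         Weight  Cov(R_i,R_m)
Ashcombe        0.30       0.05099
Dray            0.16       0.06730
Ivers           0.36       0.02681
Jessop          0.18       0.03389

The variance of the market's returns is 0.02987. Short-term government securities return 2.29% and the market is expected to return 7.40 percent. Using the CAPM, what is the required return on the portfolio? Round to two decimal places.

9.44%

β_Ashcombe = 0.05099 / 0.02987 = 1.7071
β_Dray = 0.06730 / 0.02987 = 2.2531
β_Ivers = 0.02681 / 0.02987 = 0.8976
β_Jessop = 0.03389 / 0.02987 = 1.1346
β_P = Σ w_i β_i = 0.30×1.7071 + 0.16×2.2531 + 0.36×0.8976 + 0.18×1.1346 = 1.4000
MRP = 7.40% − 2.29% = 5.11%
E(R_P) = R_f + β_P × MRP = 2.29% + 1.4000 × 5.11% = 9.44%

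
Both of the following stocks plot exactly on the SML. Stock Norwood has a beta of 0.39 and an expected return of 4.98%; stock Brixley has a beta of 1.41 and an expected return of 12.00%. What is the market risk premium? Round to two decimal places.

Both satisfy E(R) = R_f + β·MRP, so the slope of the SML is
MRP = (12.00% − 4.98%) / (1.41 − 0.39) = 7.02% / 1.02 = 6.8824%

6.88%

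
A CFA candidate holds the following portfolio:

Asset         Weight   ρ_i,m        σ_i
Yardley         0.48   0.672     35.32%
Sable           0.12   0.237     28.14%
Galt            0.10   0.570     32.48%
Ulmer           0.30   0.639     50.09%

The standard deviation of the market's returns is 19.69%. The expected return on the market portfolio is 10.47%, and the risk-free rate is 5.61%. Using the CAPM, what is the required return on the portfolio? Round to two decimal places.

β_Yardley = 0.672 × 35.32% / 19.69% = 1.2054
β_Sable = 0.237 × 28.14% / 19.69% = 0.3387
β_Galt = 0.570 × 32.48% / 19.69% = 0.9403
β_Ulmer = 0.639 × 50.09% / 19.69% = 1.6256
β_P = Σ w_i β_i = 0.48×1.2054 + 0.12×0.3387 + 0.10×0.9403 + 0.30×1.6256 = 1.2009
MRP = 10.47% − 5.61% = 4.86%
E(R_P) = R_f + β_P × MRP = 5.61% + 1.2009 × 4.86% = 11.45%

11.45%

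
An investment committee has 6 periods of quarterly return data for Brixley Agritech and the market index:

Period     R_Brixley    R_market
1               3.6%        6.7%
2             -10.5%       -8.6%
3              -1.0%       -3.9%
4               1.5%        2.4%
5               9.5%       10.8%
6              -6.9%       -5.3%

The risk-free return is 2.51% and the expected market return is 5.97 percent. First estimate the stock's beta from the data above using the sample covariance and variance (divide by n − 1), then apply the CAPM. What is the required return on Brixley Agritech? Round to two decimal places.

Mean R_i = (3.6 − 10.5 − 1.0 + 1.5 + 9.5 − 6.9) / 6 = -0.6333%
Mean R_m = (6.7 − 8.6 − 3.9 + 2.4 + 10.8 − 5.3) / 6 = 0.3500%
Σ(R_i − R̄_i)(R_m − R̄_m) = 262.4200  ⇒  Cov = 262.4200 / 5 = 52.4840
Σ(R_m − R̄_m)² = 283.8150  ⇒  Var(R_m) = 283.8150 / 5 = 56.7630
β = Cov / Var(R_m) = 52.4840 / 56.7630 = 0.9246
MRP = 5.97% − 2.51% = 3.46%
E(R) = R_f + β × MRP = 2.51% + 0.9246 × 3.46% = 5.71%

5.71%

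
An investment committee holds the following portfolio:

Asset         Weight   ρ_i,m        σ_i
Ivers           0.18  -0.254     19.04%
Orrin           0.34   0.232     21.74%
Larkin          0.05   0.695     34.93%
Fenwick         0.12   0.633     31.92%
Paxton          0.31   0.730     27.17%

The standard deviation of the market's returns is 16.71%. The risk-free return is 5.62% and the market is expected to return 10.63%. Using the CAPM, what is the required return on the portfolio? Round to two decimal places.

β_Ivers = -0.254 × 19.04% / 16.71% = -0.2894
β_Orrin = 0.232 × 21.74% / 16.71% = 0.3018
β_Larkin = 0.695 × 34.93% / 16.71% = 1.4528
β_Fenwick = 0.633 × 31.92% / 16.71% = 1.2092
β_Paxton = 0.730 × 27.17% / 16.71% = 1.1870
β_P = Σ w_i β_i = 0.18×-0.2894 + 0.34×0.3018 + 0.05×1.4528 + 0.12×1.2092 + 0.31×1.1870 = 0.6362
MRP = 10.63% − 5.62% = 5.01%
E(R_P) = R_f + β_P × MRP = 5.62% + 0.6362 × 5.01% = 8.81%

8.81%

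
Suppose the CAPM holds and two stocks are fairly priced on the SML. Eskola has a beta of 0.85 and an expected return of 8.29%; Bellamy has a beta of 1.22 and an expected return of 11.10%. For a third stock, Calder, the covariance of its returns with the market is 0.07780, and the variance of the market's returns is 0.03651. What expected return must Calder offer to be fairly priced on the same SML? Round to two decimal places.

18.02%

MRP = (11.10% − 8.29%) / (1.22 − 0.85) = 7.5946%
R_f = 8.29% − 0.85 × 7.5946% = 1.8346%
β_Calder = Cov / Var(R_m) = 0.07780 / 0.03651 = 2.1309
E(R_Calder) = R_f + β × MRP = 1.8346% + 2.1309 × 7.5946% = 18.02%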